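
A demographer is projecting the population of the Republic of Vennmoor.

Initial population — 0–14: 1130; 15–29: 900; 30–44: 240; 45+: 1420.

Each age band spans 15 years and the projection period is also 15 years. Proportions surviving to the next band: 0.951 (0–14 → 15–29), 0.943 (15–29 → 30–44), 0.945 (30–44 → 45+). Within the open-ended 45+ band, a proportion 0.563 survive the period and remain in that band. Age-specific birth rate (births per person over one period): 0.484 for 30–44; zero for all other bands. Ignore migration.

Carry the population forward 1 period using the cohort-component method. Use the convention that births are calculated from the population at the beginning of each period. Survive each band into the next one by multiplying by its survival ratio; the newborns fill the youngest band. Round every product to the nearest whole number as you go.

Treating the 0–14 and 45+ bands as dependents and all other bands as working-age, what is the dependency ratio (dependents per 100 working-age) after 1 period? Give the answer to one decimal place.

Numbering the bands 1..4 from youngest to oldest:
[period 1]
Births: 240 × 0.484 = 116
Band 2: 1130 × 0.951 = 1075
Band 3: 900 × 0.943 = 849
Band 4: 240 × 0.945 + 1420 × 0.563 = 227 + 799 = 1026
End of period: [116, 1075, 849, 1026]
Dependents (band 0–14 + band 45+) = 116 + 1026 = 1142; working-age = 1924; ratio = 1142/1924 × 100 = 59.4

59.4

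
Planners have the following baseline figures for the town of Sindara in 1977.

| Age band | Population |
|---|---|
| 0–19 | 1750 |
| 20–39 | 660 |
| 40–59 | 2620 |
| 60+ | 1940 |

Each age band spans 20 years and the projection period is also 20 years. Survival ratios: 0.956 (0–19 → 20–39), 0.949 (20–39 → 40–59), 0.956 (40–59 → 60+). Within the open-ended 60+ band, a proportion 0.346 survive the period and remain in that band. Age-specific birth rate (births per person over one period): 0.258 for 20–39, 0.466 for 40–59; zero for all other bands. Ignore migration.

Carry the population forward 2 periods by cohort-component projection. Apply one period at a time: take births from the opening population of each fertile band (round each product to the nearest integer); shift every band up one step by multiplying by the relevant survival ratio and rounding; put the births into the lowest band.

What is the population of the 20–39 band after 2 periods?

After projecting period 1:
Births: 660 × 0.258 = 170, 2620 × 0.466 = 1221 → 1391
20–39: 1750 × 0.956 = 1673
40–59: 660 × 0.949 = 626
60+: 2620 × 0.956 + 1940 × 0.346 = 2505 + 671 = 3176
Population now: 0–19=1391, 20–39=1673, 40–59=626, 60+=3176
After projecting period 2:
Births: 1673 × 0.258 = 432, 626 × 0.466 = 292 → 724
20–39: 1391 × 0.956 = 1330
40–59: 1673 × 0.949 = 1588
60+: 626 × 0.956 + 3176 × 0.346 = 598 + 1099 = 1697
Population now: 0–19=724, 20–39=1330, 40–59=1588, 60+=1697

1330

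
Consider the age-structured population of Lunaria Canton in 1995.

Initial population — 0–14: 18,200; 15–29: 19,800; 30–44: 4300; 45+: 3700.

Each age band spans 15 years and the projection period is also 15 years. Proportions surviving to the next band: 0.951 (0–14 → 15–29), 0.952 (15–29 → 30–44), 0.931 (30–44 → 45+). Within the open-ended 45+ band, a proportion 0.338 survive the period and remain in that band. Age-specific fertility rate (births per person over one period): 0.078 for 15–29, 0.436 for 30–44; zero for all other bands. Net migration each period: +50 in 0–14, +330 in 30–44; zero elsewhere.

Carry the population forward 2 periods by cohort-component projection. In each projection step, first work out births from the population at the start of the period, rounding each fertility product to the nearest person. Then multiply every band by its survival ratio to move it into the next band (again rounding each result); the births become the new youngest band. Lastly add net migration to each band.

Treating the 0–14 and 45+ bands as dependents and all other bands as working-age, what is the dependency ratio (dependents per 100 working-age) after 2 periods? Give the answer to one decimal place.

— Period 1 —
Births: 19800 * 0.078 = 1544, 4300 * 0.436 = 1875 ⇒ total 3419
15–29: 18200 * 0.951 = 17308
30–44: 19800 * 0.952 = 18850
45+: 4300 * 0.931 + 3700 * 0.338 = 4003 + 1251 = 5254
Net migration: 0–14 + 50 → 3469; 30–44 + 330 → 19180
End of period: [3469, 17308, 19180, 5254]
— Period 2 —
Births: 17308 * 0.078 = 1350, 19180 * 0.436 = 8362 ⇒ total 9712
15–29: 3469 * 0.951 = 3299
30–44: 17308 * 0.952 = 16477
45+: 19180 * 0.931 + 5254 * 0.338 = 17857 + 1776 = 19633
Net migration: 0–14 + 50 → 9762; 30–44 + 330 → 16807
End of period: [9762, 3299, 16807, 19633]
Dependents (band 0–14 + band 45+) = 9762 + 19633 = 29395; working-age = 20106; ratio = 29395/20106 × 100 = 146.2

146.2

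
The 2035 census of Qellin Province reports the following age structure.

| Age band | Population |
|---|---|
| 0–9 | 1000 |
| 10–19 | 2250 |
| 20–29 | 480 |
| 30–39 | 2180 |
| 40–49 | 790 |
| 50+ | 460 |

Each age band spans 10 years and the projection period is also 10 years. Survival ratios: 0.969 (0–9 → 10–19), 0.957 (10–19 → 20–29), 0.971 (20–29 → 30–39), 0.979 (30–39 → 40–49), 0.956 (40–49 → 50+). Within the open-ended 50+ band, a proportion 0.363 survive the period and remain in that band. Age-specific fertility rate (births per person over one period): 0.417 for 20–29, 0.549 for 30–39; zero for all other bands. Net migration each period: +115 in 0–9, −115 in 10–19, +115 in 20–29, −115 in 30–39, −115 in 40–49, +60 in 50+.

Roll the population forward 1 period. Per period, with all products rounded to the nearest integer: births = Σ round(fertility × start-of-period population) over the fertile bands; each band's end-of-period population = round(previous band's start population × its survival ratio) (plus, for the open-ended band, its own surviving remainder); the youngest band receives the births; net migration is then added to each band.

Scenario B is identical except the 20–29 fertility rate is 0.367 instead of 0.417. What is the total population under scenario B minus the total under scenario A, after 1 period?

Period 1.
Births: 480 * 0.417 = 200  |  2180 * 0.549 = 1197 → total 1397
10–19: 1000 * 0.969 = 969
20–29: 2250 * 0.957 = 2153
30–39: 480 * 0.971 = 466
40–49: 2180 * 0.979 = 2134
50+: 790 * 0.956 + 460 * 0.363 = 755 + 167 = 922
Net migration: 0–9 + 115 → 1512; 10–19 − 115 → 854; 20–29 + 115 → 2268; 30–39 − 115 → 351; 40–49 − 115 → 2019; 50+ + 60 → 982
→ [1512, 854, 2268, 351, 2019, 982]
Scenario A total after 1 period: 7986
Scenario B projection —
Period 1.
Births: 480 * 0.367 = 176  |  2180 * 0.549 = 1197 → total 1373
10–19: 1000 * 0.969 = 969
20–29: 2250 * 0.957 = 2153
30–39: 480 * 0.971 = 466
40–49: 2180 * 0.979 = 2134
50+: 790 * 0.956 + 460 * 0.363 = 755 + 167 = 922
Net migration: 0–9 + 115 → 1488; 10–19 − 115 → 854; 20–29 + 115 → 2268; 30–39 − 115 → 351; 40–49 − 115 → 2019; 50+ + 60 → 982
→ [1488, 854, 2268, 351, 2019, 982]
Scenario B total after 1 period: 7962
Difference B − A = 7962 − 7986 = -24

-24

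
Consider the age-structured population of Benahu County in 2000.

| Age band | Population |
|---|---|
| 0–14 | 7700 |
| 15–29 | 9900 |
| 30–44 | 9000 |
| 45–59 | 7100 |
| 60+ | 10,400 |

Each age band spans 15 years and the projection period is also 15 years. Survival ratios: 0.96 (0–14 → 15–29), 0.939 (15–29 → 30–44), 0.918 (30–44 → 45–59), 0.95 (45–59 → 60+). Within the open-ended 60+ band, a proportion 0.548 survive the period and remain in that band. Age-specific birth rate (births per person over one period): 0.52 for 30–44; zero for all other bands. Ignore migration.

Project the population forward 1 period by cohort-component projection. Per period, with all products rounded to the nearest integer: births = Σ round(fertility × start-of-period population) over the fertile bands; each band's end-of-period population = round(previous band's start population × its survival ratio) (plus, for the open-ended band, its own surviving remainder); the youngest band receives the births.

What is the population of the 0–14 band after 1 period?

4680

After projecting period 1:
Births: 9000 * 0.52 = 4680
15–29: 7700 * 0.96 = 7392
30–44: 9900 * 0.939 = 9296
45–59: 9000 * 0.918 = 8262
60+: 7100 * 0.95 + 10400 * 0.548 = 6745 + 5699 = 12444
Population now: 0–14=4680, 15–29=7392, 30–44=9296, 45–59=8262, 60+=12444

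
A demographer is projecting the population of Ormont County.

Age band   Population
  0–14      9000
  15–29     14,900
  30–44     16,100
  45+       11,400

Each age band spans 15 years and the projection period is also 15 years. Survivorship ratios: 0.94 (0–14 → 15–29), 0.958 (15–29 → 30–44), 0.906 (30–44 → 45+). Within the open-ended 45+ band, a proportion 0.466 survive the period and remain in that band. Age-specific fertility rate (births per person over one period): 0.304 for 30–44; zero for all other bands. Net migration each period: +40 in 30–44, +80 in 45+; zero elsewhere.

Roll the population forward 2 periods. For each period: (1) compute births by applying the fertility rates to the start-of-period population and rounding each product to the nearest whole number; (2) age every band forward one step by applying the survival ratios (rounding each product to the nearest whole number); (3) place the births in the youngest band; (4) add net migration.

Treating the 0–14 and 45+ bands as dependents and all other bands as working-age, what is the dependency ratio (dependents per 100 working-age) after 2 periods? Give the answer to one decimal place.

After projecting period 1:
Births: 16100 × 0.304 = 4894
15–29: 9000 × 0.94 = 8460
30–44: 14900 × 0.958 = 14274
45+: 16100 × 0.906 + 11400 × 0.466 = 14587 + 5312 = 19899
Net migration: 30–44 + 40 → 14314; 45+ + 80 → 19979
Giving 4894 / 8460 / 14314 / 19979.
After projecting period 2:
Births: 14314 × 0.304 = 4351
15–29: 4894 × 0.94 = 4600
30–44: 8460 × 0.958 = 8105
45+: 14314 × 0.906 + 19979 × 0.466 = 12968 + 9310 = 22278
Net migration: 30–44 + 40 → 8145; 45+ + 80 → 22358
Giving 4351 / 4600 / 8145 / 22358.
Dependents (band 0–14 + band 45+) = 4351 + 22358 = 26709; working-age = 12745; ratio = 26709/12745 × 100 = 209.6

209.6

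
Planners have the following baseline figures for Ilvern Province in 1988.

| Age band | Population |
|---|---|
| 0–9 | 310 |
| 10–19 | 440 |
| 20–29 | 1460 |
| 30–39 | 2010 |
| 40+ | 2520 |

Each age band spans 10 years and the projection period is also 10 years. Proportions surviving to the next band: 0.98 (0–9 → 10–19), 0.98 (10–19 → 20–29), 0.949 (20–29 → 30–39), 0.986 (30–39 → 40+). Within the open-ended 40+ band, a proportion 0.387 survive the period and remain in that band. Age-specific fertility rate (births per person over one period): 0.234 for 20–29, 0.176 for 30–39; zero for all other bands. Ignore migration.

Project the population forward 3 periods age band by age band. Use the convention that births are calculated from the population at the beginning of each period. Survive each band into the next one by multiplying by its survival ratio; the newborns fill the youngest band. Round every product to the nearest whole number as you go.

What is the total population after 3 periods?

2806

Period 1.
Births: 1460 × 0.234 = 342  |  2010 × 0.176 = 354 → 696
10–19: 310 × 0.98 = 304
20–29: 440 × 0.98 = 431
30–39: 1460 × 0.949 = 1386
40+: 2010 × 0.986 + 2520 × 0.387 = 1982 + 975 = 2957
Population now: 0–9=696, 10–19=304, 20–29=431, 30–39=1386, 40+=2957
Period 2.
Births: 431 × 0.234 = 101  |  1386 × 0.176 = 244 → 345
10–19: 696 × 0.98 = 682
20–29: 304 × 0.98 = 298
30–39: 431 × 0.949 = 409
40+: 1386 × 0.986 + 2957 × 0.387 = 1367 + 1144 = 2511
Population now: 0–9=345, 10–19=682, 20–29=298, 30–39=409, 40+=2511
Period 3.
Births: 298 × 0.234 = 70  |  409 × 0.176 = 72 → 142
10–19: 345 × 0.98 = 338
20–29: 682 × 0.98 = 668
30–39: 298 × 0.949 = 283
40+: 409 × 0.986 + 2511 × 0.387 = 403 + 972 = 1375
Population now: 0–9=142, 10–19=338, 20–29=668, 30–39=283, 40+=1375
Total after period 3: 142 + 338 + 668 + 283 + 1375 = 2806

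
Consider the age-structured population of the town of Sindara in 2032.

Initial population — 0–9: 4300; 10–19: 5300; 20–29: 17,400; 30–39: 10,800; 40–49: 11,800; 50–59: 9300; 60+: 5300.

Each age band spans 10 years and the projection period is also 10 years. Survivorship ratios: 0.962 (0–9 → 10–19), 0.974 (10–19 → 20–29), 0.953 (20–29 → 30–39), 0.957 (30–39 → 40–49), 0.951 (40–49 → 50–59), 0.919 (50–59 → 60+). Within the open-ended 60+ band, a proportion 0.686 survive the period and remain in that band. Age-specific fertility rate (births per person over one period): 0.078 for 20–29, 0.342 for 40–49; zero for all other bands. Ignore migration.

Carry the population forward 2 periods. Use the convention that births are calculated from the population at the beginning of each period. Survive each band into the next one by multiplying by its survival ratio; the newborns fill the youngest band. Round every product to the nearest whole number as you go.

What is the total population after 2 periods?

(Bands numbered youngest = 1 to oldest = 7.)
[period 1]
Births: 17400 × 0.078 = 1357  |  11800 × 0.342 = 4036 ⇒ total 5393
Band 2: 4300 × 0.962 = 4137
Band 3: 5300 × 0.974 = 5162
Band 4: 17400 × 0.953 = 16582
Band 5: 10800 × 0.957 = 10336
Band 6: 11800 × 0.951 = 11222
Band 7: 9300 × 0.919 + 5300 × 0.686 = 8547 + 3636 = 12183
End of period: [5393, 4137, 5162, 16582, 10336, 11222, 12183]
[period 2]
Births: 5162 × 0.078 = 403  |  10336 × 0.342 = 3535 ⇒ total 3938
Band 2: 5393 × 0.962 = 5188
Band 3: 4137 × 0.974 = 4029
Band 4: 5162 × 0.953 = 4919
Band 5: 16582 × 0.957 = 15869
Band 6: 10336 × 0.951 = 9830
Band 7: 11222 × 0.919 + 12183 × 0.686 = 10313 + 8358 = 18671
End of period: [3938, 5188, 4029, 4919, 15869, 9830, 18671]
Total after period 2: 3938 + 5188 + 4029 + 4919 + 15869 + 9830 + 18671 = 62444

62444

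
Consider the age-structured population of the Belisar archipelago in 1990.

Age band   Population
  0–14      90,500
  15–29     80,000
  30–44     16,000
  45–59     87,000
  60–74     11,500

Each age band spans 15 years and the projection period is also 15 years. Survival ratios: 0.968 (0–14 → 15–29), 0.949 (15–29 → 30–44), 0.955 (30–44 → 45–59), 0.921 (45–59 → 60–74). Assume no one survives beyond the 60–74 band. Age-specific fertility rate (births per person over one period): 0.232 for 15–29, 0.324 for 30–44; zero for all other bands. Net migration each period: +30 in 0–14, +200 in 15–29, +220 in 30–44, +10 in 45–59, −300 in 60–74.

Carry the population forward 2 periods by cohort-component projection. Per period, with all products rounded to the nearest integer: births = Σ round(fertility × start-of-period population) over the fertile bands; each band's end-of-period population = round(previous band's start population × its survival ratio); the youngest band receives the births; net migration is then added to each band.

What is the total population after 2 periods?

238335

(Groups numbered youngest = 1 to oldest = 5.)
— Period 1 —
Births: 80000 × 0.232 = 18560  |  16000 × 0.324 = 5184 → total 23744
Group 2: 90500 × 0.968 = 87604
Group 3: 80000 × 0.949 = 75920
Group 4: 16000 × 0.955 = 15280
Group 5: 87000 × 0.921 = 80127
Net migration: Group 1 + 30 → 23774; Group 2 + 200 → 87804; Group 3 + 220 → 76140; Group 4 + 10 → 15290; Group 5 − 300 → 79827
Giving 23774 / 87804 / 76140 / 15290 / 79827.
— Period 2 —
Births: 87804 × 0.232 = 20371  |  76140 × 0.324 = 24669 → total 45040
Group 2: 23774 × 0.968 = 23013
Group 3: 87804 × 0.949 = 83326
Group 4: 76140 × 0.955 = 72714
Group 5: 15290 × 0.921 = 14082
Net migration: Group 1 + 30 → 45070; Group 2 + 200 → 23213; Group 3 + 220 → 83546; Group 4 + 10 → 72724; Group 5 − 300 → 13782
Giving 45070 / 23213 / 83546 / 72724 / 13782.
Total after period 2: 45070 + 23213 + 83546 + 72724 + 13782 = 238335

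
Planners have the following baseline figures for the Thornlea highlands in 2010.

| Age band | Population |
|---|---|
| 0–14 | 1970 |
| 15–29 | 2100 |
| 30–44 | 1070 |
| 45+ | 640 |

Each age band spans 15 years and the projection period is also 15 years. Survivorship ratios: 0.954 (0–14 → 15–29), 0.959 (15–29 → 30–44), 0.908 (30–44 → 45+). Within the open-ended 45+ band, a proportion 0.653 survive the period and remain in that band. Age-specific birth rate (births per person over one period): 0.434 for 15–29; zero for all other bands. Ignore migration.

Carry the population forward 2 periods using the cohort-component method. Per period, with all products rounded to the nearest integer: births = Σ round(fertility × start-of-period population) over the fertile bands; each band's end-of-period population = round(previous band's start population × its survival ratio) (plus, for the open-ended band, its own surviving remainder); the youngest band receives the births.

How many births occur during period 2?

— Period 1 —
Births: 2100 × 0.434 = 911
15–29: 1970 × 0.954 = 1879
30–44: 2100 × 0.959 = 2014
45+: 1070 × 0.908 + 640 × 0.653 = 972 + 418 = 1390
Giving 911 / 1879 / 2014 / 1390.
— Period 2 —
Births: 1879 × 0.434 = 815
15–29: 911 × 0.954 = 869
30–44: 1879 × 0.959 = 1802
45+: 2014 × 0.908 + 1390 × 0.653 = 1829 + 908 = 2737
Giving 815 / 869 / 1802 / 2737.

815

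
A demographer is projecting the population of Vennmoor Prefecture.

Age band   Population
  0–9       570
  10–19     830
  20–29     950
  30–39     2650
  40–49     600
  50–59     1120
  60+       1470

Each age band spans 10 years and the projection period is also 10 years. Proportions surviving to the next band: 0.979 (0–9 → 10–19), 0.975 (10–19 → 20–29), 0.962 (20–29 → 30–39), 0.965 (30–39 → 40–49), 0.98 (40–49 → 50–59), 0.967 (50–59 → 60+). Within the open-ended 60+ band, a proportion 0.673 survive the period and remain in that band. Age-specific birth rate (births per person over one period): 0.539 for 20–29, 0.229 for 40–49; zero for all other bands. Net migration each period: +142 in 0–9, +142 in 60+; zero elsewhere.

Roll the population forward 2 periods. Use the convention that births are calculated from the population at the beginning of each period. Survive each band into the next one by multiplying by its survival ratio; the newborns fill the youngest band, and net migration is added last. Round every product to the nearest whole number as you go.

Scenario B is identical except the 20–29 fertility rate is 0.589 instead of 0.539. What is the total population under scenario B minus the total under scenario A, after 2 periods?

— Period 1 —
Births: 950 × 0.539 = 512  |  600 × 0.229 = 137 → total 649
10–19: 570 × 0.979 = 558
20–29: 830 × 0.975 = 809
30–39: 950 × 0.962 = 914
40–49: 2650 × 0.965 = 2557
50–59: 600 × 0.98 = 588
60+: 1120 × 0.967 + 1470 × 0.673 = 1083 + 989 = 2072
Net migration: 0–9 + 142 → 791; 60+ + 142 → 2214
→ [791, 558, 809, 914, 2557, 588, 2214]
— Period 2 —
Births: 809 × 0.539 = 436  |  2557 × 0.229 = 586 → total 1022
10–19: 791 × 0.979 = 774
20–29: 558 × 0.975 = 544
30–39: 809 × 0.962 = 778
40–49: 914 × 0.965 = 882
50–59: 2557 × 0.98 = 2506
60+: 588 × 0.967 + 2214 × 0.673 = 569 + 1490 = 2059
Net migration: 0–9 + 142 → 1164; 60+ + 142 → 2201
→ [1164, 774, 544, 778, 882, 2506, 2201]
Scenario A total after 2 periods: 8849
Scenario B projection —
— Period 1 —
Births: 950 × 0.589 = 560  |  600 × 0.229 = 137 → total 697
10–19: 570 × 0.979 = 558
20–29: 830 × 0.975 = 809
30–39: 950 × 0.962 = 914
40–49: 2650 × 0.965 = 2557
50–59: 600 × 0.98 = 588
60+: 1120 × 0.967 + 1470 × 0.673 = 1083 + 989 = 2072
Net migration: 0–9 + 142 → 839; 60+ + 142 → 2214
→ [839, 558, 809, 914, 2557, 588, 2214]
— Period 2 —
Births: 809 × 0.589 = 477  |  2557 × 0.229 = 586 → total 1063
10–19: 839 × 0.979 = 821
20–29: 558 × 0.975 = 544
30–39: 809 × 0.962 = 778
40–49: 914 × 0.965 = 882
50–59: 2557 × 0.98 = 2506
60+: 588 × 0.967 + 2214 × 0.673 = 569 + 1490 = 2059
Net migration: 0–9 + 142 → 1205; 60+ + 142 → 2201
→ [1205, 821, 544, 778, 882, 2506, 2201]
Scenario B total after 2 periods: 8937
Difference B − A = 8937 − 8849 = 88

88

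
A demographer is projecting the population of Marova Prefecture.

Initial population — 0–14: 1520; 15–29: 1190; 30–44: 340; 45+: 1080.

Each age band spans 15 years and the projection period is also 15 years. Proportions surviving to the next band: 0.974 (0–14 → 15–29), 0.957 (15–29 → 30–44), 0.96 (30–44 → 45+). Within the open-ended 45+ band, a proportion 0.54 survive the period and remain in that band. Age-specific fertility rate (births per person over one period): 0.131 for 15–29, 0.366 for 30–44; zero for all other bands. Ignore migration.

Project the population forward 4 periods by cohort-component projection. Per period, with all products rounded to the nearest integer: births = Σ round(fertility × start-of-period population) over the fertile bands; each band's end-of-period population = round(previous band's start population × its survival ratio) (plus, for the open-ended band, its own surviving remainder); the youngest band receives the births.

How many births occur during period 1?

Numbering the groups 1..4 from youngest to oldest:
After projecting period 1:
Births: 1190 * 0.131 = 156  |  340 * 0.366 = 124 — total 280
Group 2: 1520 * 0.974 = 1480
Group 3: 1190 * 0.957 = 1139
Group 4: 340 * 0.96 + 1080 * 0.54 = 326 + 583 = 909
End of period: [280, 1480, 1139, 909]

280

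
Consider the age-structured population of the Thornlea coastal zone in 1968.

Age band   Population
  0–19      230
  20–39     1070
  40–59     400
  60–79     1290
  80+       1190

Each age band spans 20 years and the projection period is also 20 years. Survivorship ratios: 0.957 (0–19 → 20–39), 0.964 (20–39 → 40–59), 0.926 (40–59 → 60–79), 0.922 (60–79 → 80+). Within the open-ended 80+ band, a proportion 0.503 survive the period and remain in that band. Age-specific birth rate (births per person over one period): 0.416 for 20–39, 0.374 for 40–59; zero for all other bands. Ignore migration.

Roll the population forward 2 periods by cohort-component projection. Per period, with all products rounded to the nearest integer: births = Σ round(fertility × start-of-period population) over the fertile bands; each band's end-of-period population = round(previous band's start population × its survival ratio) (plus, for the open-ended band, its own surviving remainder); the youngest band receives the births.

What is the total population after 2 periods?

3454

Call the groups 1 to 5, youngest first.
Period 1:
Births: 1070 × 0.416 = 445  |  400 × 0.374 = 150 — total 595
Group 2: 230 × 0.957 = 220
Group 3: 1070 × 0.964 = 1031
Group 4: 400 × 0.926 = 370
Group 5: 1290 × 0.922 + 1190 × 0.503 = 1189 + 599 = 1788
→ [595, 220, 1031, 370, 1788]
Period 2:
Births: 220 × 0.416 = 92  |  1031 × 0.374 = 386 — total 478
Group 2: 595 × 0.957 = 569
Group 3: 220 × 0.964 = 212
Group 4: 1031 × 0.926 = 955
Group 5: 370 × 0.922 + 1788 × 0.503 = 341 + 899 = 1240
→ [478, 569, 212, 955, 1240]
Total after period 2: 478 + 569 + 212 + 955 + 1240 = 3454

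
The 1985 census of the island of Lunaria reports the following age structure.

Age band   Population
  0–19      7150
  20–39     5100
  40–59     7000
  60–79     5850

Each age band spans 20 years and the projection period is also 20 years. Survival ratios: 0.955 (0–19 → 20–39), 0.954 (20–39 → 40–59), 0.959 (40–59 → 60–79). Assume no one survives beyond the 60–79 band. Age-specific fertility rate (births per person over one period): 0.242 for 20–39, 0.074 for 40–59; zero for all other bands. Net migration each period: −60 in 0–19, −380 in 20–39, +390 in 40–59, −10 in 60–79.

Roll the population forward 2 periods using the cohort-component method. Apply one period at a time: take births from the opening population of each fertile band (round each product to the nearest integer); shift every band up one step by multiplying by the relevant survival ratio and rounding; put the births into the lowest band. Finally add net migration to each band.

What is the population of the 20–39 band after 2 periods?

After projecting period 1:
Births: 5100 × 0.242 = 1234 ; 7000 × 0.074 = 518 — total 1752
20–39: 7150 × 0.955 = 6828
40–59: 5100 × 0.954 = 4865
60–79: 7000 × 0.959 = 6713
Net migration: 0–19 − 60 → 1692; 20–39 − 380 → 6448; 40–59 + 390 → 5255; 60–79 − 10 → 6703
End of period: [1692, 6448, 5255, 6703]
After projecting period 2:
Births: 6448 × 0.242 = 1560 ; 5255 × 0.074 = 389 — total 1949
20–39: 1692 × 0.955 = 1616
40–59: 6448 × 0.954 = 6151
60–79: 5255 × 0.959 = 5040
Net migration: 0–19 − 60 → 1889; 20–39 − 380 → 1236; 40–59 + 390 → 6541; 60–79 − 10 → 5030
End of period: [1889, 1236, 6541, 5030]

1236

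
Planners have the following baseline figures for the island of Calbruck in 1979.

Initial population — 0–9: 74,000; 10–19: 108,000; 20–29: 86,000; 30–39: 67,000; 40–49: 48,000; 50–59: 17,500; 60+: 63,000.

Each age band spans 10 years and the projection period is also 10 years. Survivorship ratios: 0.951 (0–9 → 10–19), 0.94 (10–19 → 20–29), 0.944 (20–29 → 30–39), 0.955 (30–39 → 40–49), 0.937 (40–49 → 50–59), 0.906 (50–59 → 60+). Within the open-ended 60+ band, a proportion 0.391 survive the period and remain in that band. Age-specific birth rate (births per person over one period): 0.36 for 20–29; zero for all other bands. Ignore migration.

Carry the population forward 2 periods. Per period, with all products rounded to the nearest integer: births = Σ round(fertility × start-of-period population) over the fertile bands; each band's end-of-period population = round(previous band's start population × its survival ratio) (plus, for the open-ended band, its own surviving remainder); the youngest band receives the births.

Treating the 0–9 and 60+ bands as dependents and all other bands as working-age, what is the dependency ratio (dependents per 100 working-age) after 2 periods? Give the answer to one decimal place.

28.3

Let band 1 be 0–9 through band 7 = 60+.
Period 1:
Births: 86000 * 0.36 = 30960
Band 2: 74000 * 0.951 = 70374
Band 3: 108000 * 0.94 = 101520
Band 4: 86000 * 0.944 = 81184
Band 5: 67000 * 0.955 = 63985
Band 6: 48000 * 0.937 = 44976
Band 7: 17500 * 0.906 + 63000 * 0.391 = 15855 + 24633 = 40488
End of period: [30960, 70374, 101520, 81184, 63985, 44976, 40488]
Period 2:
Births: 101520 * 0.36 = 36547
Band 2: 30960 * 0.951 = 29443
Band 3: 70374 * 0.94 = 66152
Band 4: 101520 * 0.944 = 95835
Band 5: 81184 * 0.955 = 77531
Band 6: 63985 * 0.937 = 59954
Band 7: 44976 * 0.906 + 40488 * 0.391 = 40748 + 15831 = 56579
End of period: [36547, 29443, 66152, 95835, 77531, 59954, 56579]
Dependents (band 0–9 + band 60+) = 36547 + 56579 = 93126; working-age = 328915; ratio = 93126/328915 × 100 = 28.3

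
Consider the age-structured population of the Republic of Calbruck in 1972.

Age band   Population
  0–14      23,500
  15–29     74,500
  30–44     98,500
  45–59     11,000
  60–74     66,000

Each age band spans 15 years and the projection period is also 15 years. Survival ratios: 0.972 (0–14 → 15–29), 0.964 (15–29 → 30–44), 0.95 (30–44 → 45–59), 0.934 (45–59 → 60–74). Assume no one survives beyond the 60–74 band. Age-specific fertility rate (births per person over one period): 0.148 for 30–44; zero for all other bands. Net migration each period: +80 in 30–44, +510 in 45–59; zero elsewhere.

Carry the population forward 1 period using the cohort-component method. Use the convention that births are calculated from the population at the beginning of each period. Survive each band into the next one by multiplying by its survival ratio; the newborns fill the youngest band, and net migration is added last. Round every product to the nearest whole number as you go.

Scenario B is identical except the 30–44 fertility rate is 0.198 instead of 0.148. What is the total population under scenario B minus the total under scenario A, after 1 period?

[period 1]
Births: 98500 × 0.148 = 14578
15–29: 23500 × 0.972 = 22842
30–44: 74500 × 0.964 = 71818
45–59: 98500 × 0.95 = 93575
60–74: 11000 × 0.934 = 10274
Net migration: 30–44 + 80 → 71898; 45–59 + 510 → 94085
Population now: 0–14=14578, 15–29=22842, 30–44=71898, 45–59=94085, 60–74=10274
Scenario A total after 1 period: 213677
Scenario B projection —
[period 1]
Births: 98500 × 0.198 = 19503
15–29: 23500 × 0.972 = 22842
30–44: 74500 × 0.964 = 71818
45–59: 98500 × 0.95 = 93575
60–74: 11000 × 0.934 = 10274
Net migration: 30–44 + 80 → 71898; 45–59 + 510 → 94085
Population now: 0–14=19503, 15–29=22842, 30–44=71898, 45–59=94085, 60–74=10274
Scenario B total after 1 period: 218602
Difference B − A = 218602 − 213677 = 4925

4925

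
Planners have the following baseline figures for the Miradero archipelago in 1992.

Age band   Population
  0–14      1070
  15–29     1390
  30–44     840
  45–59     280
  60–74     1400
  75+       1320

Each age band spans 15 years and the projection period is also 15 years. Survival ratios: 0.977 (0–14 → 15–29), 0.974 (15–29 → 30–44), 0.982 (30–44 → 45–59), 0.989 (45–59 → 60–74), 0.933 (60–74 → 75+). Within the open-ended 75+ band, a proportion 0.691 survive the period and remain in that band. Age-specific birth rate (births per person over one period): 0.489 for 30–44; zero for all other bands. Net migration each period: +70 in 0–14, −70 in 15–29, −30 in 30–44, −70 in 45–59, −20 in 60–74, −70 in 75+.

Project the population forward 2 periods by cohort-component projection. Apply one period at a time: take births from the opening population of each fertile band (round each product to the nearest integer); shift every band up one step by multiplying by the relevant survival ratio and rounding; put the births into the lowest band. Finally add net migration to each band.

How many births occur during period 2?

Let band 1 be 0–14 through band 6 = 75+.
Period 1:
Births: 840 × 0.489 = 411
Band 2: 1070 × 0.977 = 1045
Band 3: 1390 × 0.974 = 1354
Band 4: 840 × 0.982 = 825
Band 5: 280 × 0.989 = 277
Band 6: 1400 × 0.933 + 1320 × 0.691 = 1306 + 912 = 2218
Net migration: Band 1 + 70 → 481; Band 2 − 70 → 975; Band 3 − 30 → 1324; Band 4 − 70 → 755; Band 5 − 20 → 257; Band 6 − 70 → 2148
Population now: 0–14=481, 15–29=975, 30–44=1324, 45–59=755, 60–74=257, 75+=2148
Period 2:
Births: 1324 × 0.489 = 647
Band 2: 481 × 0.977 = 470
Band 3: 975 × 0.974 = 950
Band 4: 1324 × 0.982 = 1300
Band 5: 755 × 0.989 = 747
Band 6: 257 × 0.933 + 2148 × 0.691 = 240 + 1484 = 1724
Net migration: Band 1 + 70 → 717; Band 2 − 70 → 400; Band 3 − 30 → 920; Band 4 − 70 → 1230; Band 5 − 20 → 727; Band 6 − 70 → 1654
Population now: 0–14=717, 15–29=400, 30–44=920, 45–59=1230, 60–74=727, 75+=1654

647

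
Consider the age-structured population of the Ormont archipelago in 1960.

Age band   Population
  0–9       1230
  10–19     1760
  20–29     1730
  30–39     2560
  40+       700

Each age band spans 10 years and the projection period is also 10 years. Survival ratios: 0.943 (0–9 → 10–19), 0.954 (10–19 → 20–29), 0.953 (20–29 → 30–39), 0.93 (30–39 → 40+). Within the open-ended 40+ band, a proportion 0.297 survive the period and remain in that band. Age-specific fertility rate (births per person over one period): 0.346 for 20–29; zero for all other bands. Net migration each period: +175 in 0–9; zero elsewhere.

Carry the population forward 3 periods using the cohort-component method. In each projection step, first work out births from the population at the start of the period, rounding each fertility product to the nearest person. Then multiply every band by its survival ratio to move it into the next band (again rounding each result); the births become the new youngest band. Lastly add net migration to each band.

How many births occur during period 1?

599

(Groups numbered youngest = 1 to oldest = 5.)
[period 1]
Births: 1730 × 0.346 = 599
Group 2: 1230 × 0.943 = 1160
Group 3: 1760 × 0.954 = 1679
Group 4: 1730 × 0.953 = 1649
Group 5: 2560 × 0.93 + 700 × 0.297 = 2381 + 208 = 2589
Net migration: Group 1 + 175 → 774
Population now: 0–9=774, 10–19=1160, 20–29=1679, 30–39=1649, 40+=2589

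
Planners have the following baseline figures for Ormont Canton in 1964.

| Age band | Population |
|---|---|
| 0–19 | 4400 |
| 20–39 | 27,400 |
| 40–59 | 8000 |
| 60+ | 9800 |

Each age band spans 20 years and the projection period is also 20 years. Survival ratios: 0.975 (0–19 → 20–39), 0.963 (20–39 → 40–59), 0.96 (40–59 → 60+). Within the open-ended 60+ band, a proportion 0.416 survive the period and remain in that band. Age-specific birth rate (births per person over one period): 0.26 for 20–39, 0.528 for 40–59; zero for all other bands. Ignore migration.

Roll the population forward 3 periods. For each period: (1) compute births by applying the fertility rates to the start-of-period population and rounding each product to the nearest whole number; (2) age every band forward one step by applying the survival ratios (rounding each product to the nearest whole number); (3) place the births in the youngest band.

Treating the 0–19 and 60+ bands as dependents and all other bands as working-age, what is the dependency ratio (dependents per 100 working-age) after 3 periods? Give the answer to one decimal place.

Call the groups 1 to 4, youngest first.
After projecting period 1:
Births: 27400 × 0.26 = 7124 ; 8000 × 0.528 = 4224 — total 11348
Group 2: 4400 × 0.975 = 4290
Group 3: 27400 × 0.963 = 26386
Group 4: 8000 × 0.96 + 9800 × 0.416 = 7680 + 4077 = 11757
→ [11348, 4290, 26386, 11757]
After projecting period 2:
Births: 4290 × 0.26 = 1115 ; 26386 × 0.528 = 13932 — total 15047
Group 2: 11348 × 0.975 = 11064
Group 3: 4290 × 0.963 = 4131
Group 4: 26386 × 0.96 + 11757 × 0.416 = 25331 + 4891 = 30222
→ [15047, 11064, 4131, 30222]
After projecting period 3:
Births: 11064 × 0.26 = 2877 ; 4131 × 0.528 = 2181 — total 5058
Group 2: 15047 × 0.975 = 14671
Group 3: 11064 × 0.963 = 10655
Group 4: 4131 × 0.96 + 30222 × 0.416 = 3966 + 12572 = 16538
→ [5058, 14671, 10655, 16538]
Dependents (band 0–19 + band 60+) = 5058 + 16538 = 21596; working-age = 25326; ratio = 21596/25326 × 100 = 85.3

85.3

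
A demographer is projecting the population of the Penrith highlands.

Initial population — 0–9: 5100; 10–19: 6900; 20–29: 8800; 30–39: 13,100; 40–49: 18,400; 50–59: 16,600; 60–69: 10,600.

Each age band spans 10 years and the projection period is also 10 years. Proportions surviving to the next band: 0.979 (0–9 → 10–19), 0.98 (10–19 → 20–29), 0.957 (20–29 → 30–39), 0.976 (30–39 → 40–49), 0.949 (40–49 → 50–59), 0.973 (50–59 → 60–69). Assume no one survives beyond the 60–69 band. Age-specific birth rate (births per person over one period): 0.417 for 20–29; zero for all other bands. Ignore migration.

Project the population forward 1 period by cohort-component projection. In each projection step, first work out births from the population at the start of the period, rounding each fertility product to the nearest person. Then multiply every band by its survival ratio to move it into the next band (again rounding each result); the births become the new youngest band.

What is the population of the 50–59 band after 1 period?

17462

Call the bands 1 to 7, youngest first.
Period 1:
Births: 8800 × 0.417 = 3670
Band 2: 5100 × 0.979 = 4993
Band 3: 6900 × 0.98 = 6762
Band 4: 8800 × 0.957 = 8422
Band 5: 13100 × 0.976 = 12786
Band 6: 18400 × 0.949 = 17462
Band 7: 16600 × 0.973 = 16152
Population now: 0–9=3670, 10–19=4993, 20–29=6762, 30–39=8422, 40–49=12786, 50–59=17462, 60–69=16152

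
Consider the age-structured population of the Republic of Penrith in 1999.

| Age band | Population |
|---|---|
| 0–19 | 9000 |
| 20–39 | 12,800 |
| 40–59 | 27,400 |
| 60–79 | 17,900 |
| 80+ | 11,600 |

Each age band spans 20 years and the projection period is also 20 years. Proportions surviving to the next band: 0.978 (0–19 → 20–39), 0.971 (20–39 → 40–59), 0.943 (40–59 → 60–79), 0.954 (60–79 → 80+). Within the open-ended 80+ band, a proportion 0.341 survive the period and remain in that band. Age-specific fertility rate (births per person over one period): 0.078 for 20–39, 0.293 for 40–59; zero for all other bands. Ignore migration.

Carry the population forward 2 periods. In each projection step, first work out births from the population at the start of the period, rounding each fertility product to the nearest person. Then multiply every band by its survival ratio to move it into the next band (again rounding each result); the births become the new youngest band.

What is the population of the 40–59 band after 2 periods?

8547

— Period 1 —
Births: 12800 × 0.078 = 998  |  27400 × 0.293 = 8028 → 9026
20–39: 9000 × 0.978 = 8802
40–59: 12800 × 0.971 = 12429
60–79: 27400 × 0.943 = 25838
80+: 17900 × 0.954 + 11600 × 0.341 = 17077 + 3956 = 21033
Giving 9026 / 8802 / 12429 / 25838 / 21033.
— Period 2 —
Births: 8802 × 0.078 = 687  |  12429 × 0.293 = 3642 → 4329
20–39: 9026 × 0.978 = 8827
40–59: 8802 × 0.971 = 8547
60–79: 12429 × 0.943 = 11721
80+: 25838 × 0.954 + 21033 × 0.341 = 24649 + 7172 = 31821
Giving 4329 / 8827 / 8547 / 11721 / 31821.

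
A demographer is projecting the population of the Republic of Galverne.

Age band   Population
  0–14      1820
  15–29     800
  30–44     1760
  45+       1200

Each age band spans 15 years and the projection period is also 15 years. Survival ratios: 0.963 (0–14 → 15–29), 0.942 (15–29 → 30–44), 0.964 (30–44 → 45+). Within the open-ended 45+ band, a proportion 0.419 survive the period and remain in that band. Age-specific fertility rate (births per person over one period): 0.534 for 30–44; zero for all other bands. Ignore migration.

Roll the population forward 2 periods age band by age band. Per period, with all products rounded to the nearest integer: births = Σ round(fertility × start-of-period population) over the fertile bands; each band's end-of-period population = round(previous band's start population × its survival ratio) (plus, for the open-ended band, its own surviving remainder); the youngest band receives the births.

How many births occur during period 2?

403

— Period 1 —
Births: 1760 × 0.534 = 940
15–29: 1820 × 0.963 = 1753
30–44: 800 × 0.942 = 754
45+: 1760 × 0.964 + 1200 × 0.419 = 1697 + 503 = 2200
Giving 940 / 1753 / 754 / 2200.
— Period 2 —
Births: 754 × 0.534 = 403
15–29: 940 × 0.963 = 905
30–44: 1753 × 0.942 = 1651
45+: 754 × 0.964 + 2200 × 0.419 = 727 + 922 = 1649
Giving 403 / 905 / 1651 / 1649.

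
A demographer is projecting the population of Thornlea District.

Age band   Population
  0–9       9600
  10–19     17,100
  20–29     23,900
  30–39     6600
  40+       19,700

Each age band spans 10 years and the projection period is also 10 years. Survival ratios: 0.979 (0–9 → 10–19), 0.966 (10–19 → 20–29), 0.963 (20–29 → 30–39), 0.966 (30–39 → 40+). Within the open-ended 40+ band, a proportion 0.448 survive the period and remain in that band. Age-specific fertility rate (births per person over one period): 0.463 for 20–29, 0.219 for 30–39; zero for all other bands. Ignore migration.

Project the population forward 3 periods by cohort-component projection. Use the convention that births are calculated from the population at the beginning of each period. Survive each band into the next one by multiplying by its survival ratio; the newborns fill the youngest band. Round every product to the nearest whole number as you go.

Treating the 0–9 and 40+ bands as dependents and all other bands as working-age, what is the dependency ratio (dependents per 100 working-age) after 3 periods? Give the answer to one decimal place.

109.3

Let group 1 be 0–9 through group 5 = 40+.
— Period 1 —
Births: 23900 * 0.463 = 11066, 6600 * 0.219 = 1445 ⇒ total 12511
Group 2: 9600 * 0.979 = 9398
Group 3: 17100 * 0.966 = 16519
Group 4: 23900 * 0.963 = 23016
Group 5: 6600 * 0.966 + 19700 * 0.448 = 6376 + 8826 = 15202
Population now: 0–9=12511, 10–19=9398, 20–29=16519, 30–39=23016, 40+=15202
— Period 2 —
Births: 16519 * 0.463 = 7648, 23016 * 0.219 = 5041 ⇒ total 12689
Group 2: 12511 * 0.979 = 12248
Group 3: 9398 * 0.966 = 9078
Group 4: 16519 * 0.963 = 15908
Group 5: 23016 * 0.966 + 15202 * 0.448 = 22233 + 6810 = 29043
Population now: 0–9=12689, 10–19=12248, 20–29=9078, 30–39=15908, 40+=29043
— Period 3 —
Births: 9078 * 0.463 = 4203, 15908 * 0.219 = 3484 ⇒ total 7687
Group 2: 12689 * 0.979 = 12423
Group 3: 12248 * 0.966 = 11832
Group 4: 9078 * 0.963 = 8742
Group 5: 15908 * 0.966 + 29043 * 0.448 = 15367 + 13011 = 28378
Population now: 0–9=7687, 10–19=12423, 20–29=11832, 30–39=8742, 40+=28378
Dependents (band 0–9 + band 40+) = 7687 + 28378 = 36065; working-age = 32997; ratio = 36065/32997 × 100 = 109.3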